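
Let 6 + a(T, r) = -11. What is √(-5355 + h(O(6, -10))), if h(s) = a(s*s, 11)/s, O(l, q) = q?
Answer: I*√535330/10 ≈ 73.166*I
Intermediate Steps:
a(T, r) = -17 (a(T, r) = -6 - 11 = -17)
h(s) = -17/s
√(-5355 + h(O(6, -10))) = √(-5355 - 17/(-10)) = √(-5355 - 17*(-⅒)) = √(-5355 + 17/10) = √(-53533/10) = I*√535330/10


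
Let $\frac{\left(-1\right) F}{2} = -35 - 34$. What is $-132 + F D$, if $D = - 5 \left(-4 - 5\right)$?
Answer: $6078$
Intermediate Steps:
$F = 138$ ($F = - 2 \left(-35 - 34\right) = \left(-2\right) \left(-69\right) = 138$)
$D = 45$ ($D = \left(-5\right) \left(-9\right) = 45$)
$-132 + F D = -132 + 138 \cdot 45 = -132 + 6210 = 6078$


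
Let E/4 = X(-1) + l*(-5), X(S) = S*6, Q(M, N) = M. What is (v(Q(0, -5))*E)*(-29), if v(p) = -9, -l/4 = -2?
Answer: -48024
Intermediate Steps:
l = 8 (l = -4*(-2) = 8)
X(S) = 6*S
E = -184 (E = 4*(6*(-1) + 8*(-5)) = 4*(-6 - 40) = 4*(-46) = -184)
(v(Q(0, -5))*E)*(-29) = -9*(-184)*(-29) = 1656*(-29) = -48024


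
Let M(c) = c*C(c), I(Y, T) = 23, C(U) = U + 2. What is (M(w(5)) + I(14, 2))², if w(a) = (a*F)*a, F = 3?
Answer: 33616804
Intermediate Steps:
C(U) = 2 + U
w(a) = 3*a² (w(a) = (a*3)*a = (3*a)*a = 3*a²)
M(c) = c*(2 + c)
(M(w(5)) + I(14, 2))² = ((3*5²)*(2 + 3*5²) + 23)² = ((3*25)*(2 + 3*25) + 23)² = (75*(2 + 75) + 23)² = (75*77 + 23)² = (5775 + 23)² = 5798² = 33616804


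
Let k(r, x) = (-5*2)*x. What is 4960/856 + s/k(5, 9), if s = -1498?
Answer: 108043/4815 ≈ 22.439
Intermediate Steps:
k(r, x) = -10*x
4960/856 + s/k(5, 9) = 4960/856 - 1498/((-10*9)) = 4960*(1/856) - 1498/(-90) = 620/107 - 1498*(-1/90) = 620/107 + 749/45 = 108043/4815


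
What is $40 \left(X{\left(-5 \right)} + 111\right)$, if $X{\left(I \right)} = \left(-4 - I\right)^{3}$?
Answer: $4480$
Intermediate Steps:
$40 \left(X{\left(-5 \right)} + 111\right) = 40 \left(- \left(4 - 5\right)^{3} + 111\right) = 40 \left(- \left(-1\right)^{3} + 111\right) = 40 \left(\left(-1\right) \left(-1\right) + 111\right) = 40 \left(1 + 111\right) = 40 \cdot 112 = 4480$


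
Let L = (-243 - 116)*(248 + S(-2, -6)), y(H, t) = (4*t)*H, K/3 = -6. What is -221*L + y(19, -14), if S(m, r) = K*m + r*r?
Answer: 25387416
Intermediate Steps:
K = -18 (K = 3*(-6) = -18)
S(m, r) = r² - 18*m (S(m, r) = -18*m + r*r = -18*m + r² = r² - 18*m)
y(H, t) = 4*H*t
L = -114880 (L = (-243 - 116)*(248 + ((-6)² - 18*(-2))) = -359*(248 + (36 + 36)) = -359*(248 + 72) = -359*320 = -114880)
-221*L + y(19, -14) = -221*(-114880) + 4*19*(-14) = 25388480 - 1064 = 25387416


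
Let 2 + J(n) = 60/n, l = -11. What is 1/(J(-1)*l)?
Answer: 1/682 ≈ 0.0014663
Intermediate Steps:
J(n) = -2 + 60/n
1/(J(-1)*l) = 1/((-2 + 60/(-1))*(-11)) = 1/((-2 + 60*(-1))*(-11)) = 1/((-2 - 60)*(-11)) = 1/(-62*(-11)) = 1/682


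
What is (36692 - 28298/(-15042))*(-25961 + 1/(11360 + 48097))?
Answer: -425984355099946856/447176097 ≈ -9.5261e+8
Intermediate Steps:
(36692 - 28298/(-15042))*(-25961 + 1/(11360 + 48097)) = (36692 - 28298*(-1/15042))*(-25961 + 1/59457) = (36692 + 14149/7521)*(-25961 + 1/59457) = (275974681/7521)*(-1543563176/59457) = -425984355099946856/447176097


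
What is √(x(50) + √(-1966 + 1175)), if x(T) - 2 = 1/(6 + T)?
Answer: √(1582 + 784*I*√791)/28 ≈ 3.8868 + 3.618*I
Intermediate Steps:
x(T) = 2 + 1/(6 + T)
√(x(50) + √(-1966 + 1175)) = √((13 + 2*50)/(6 + 50) + √(-1966 + 1175)) = √((13 + 100)/56 + √(-791)) = √((1/56)*113 + I*√791) = √(113/56 + I*√791)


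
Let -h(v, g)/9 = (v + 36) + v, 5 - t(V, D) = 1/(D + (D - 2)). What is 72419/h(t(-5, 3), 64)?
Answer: -144838/819 ≈ -176.85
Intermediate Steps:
t(V, D) = 5 - 1/(-2 + 2*D) (t(V, D) = 5 - 1/(D + (D - 2)) = 5 - 1/(D + (-2 + D)) = 5 - 1/(-2 + 2*D))
h(v, g) = -324 - 18*v (h(v, g) = -9*((v + 36) + v) = -9*((36 + v) + v) = -9*(36 + 2*v) = -324 - 18*v)
72419/h(t(-5, 3), 64) = 72419/(-324 - 9*(-11 + 10*3)/(-1 + 3)) = 72419/(-324 - 9*(-11 + 30)/2) = 72419/(-324 - 9*19/2) = 72419/(-324 - 18*19/4) = 72419/(-324 - 171/2) = 72419/(-819/2) = 72419*(-2/819) = -144838/819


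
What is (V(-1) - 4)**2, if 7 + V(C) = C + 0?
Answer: 144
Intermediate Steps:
V(C) = -7 + C (V(C) = -7 + (C + 0) = -7 + C)
(V(-1) - 4)**2 = ((-7 - 1) - 4)**2 = (-8 - 4)**2 = (-12)**2 = 144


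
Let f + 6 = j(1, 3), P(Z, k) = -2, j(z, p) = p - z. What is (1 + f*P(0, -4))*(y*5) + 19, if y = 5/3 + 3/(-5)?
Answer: 67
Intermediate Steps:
f = -4 (f = -6 + (3 - 1*1) = -6 + (3 - 1) = -6 + 2 = -4)
y = 16/15 (y = 5*(⅓) + 3*(-⅕) = 5/3 - ⅗ = 16/15 ≈ 1.0667)
(1 + f*P(0, -4))*(y*5) + 19 = (1 - 4*(-2))*((16/15)*5) + 19 = (1 + 8)*(16/3) + 19 = 9*(16/3) + 19 = 48 + 19 = 67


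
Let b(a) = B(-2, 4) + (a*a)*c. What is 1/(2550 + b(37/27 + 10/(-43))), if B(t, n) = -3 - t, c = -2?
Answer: 1347921/3432360547 ≈ 0.00039271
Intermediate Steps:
b(a) = -1 - 2*a² (b(a) = (-3 - 1*(-2)) + (a*a)*(-2) = (-3 + 2) + a²*(-2) = -1 - 2*a²)
1/(2550 + b(37/27 + 10/(-43))) = 1/(2550 + (-1 - 2*(37/27 + 10/(-43))²)) = 1/(2550 + (-1 - 2*(37*(1/27) + 10*(-1/43))²)) = 1/(2550 + (-1 - 2*(37/27 - 10/43)²)) = 1/(2550 + (-1 - 2*(1321/1161)²)) = 1/(2550 + (-1 - 2*1745041/1347921)) = 1/(2550 + (-1 - 3490082/1347921)) = 1/(2550 - 4838003/1347921) = 1/(3432360547/1347921) = 1347921/3432360547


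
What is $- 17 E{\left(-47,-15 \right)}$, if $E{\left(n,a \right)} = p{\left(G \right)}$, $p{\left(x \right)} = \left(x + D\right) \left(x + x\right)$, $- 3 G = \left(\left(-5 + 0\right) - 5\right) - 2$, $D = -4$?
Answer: $0$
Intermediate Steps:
$G = 4$ ($G = - \frac{\left(\left(-5 + 0\right) - 5\right) - 2}{3} = - \frac{\left(-5 - 5\right) - 2}{3} = - \frac{-10 - 2}{3} = \left(- \frac{1}{3}\right) \left(-12\right) = 4$)
$p{\left(x \right)} = 2 x \left(-4 + x\right)$ ($p{\left(x \right)} = \left(x - 4\right) \left(x + x\right) = \left(-4 + x\right) 2 x = 2 x \left(-4 + x\right)$)
$E{\left(n,a \right)} = 0$ ($E{\left(n,a \right)} = 2 \cdot 4 \left(-4 + 4\right) = 2 \cdot 4 \cdot 0 = 0$)
$- 17 E{\left(-47,-15 \right)} = \left(-17\right) 0 = 0$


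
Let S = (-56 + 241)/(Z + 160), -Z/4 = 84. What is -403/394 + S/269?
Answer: -9576261/9326768 ≈ -1.0268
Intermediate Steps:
Z = -336 (Z = -4*84 = -336)
S = -185/176 (S = (-56 + 241)/(-336 + 160) = 185/(-176) = 185*(-1/176) = -185/176 ≈ -1.0511)
-403/394 + S/269 = -403/394 - 185/176/269 = -403*1/394 - 185/176*1/269 = -403/394 - 185/47344 = -9576261/9326768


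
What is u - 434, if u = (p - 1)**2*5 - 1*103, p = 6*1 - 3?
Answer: -517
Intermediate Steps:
p = 3 (p = 6 - 3 = 3)
u = -83 (u = (3 - 1)**2*5 - 1*103 = 2**2*5 - 103 = 4*5 - 103 = 20 - 103 = -83)
u - 434 = -83 - 434 = -517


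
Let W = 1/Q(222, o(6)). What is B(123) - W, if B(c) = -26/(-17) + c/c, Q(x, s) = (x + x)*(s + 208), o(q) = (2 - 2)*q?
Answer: 3971119/1569984 ≈ 2.5294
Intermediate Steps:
o(q) = 0 (o(q) = 0*q = 0)
Q(x, s) = 2*x*(208 + s) (Q(x, s) = (2*x)*(208 + s) = 2*x*(208 + s))
B(c) = 43/17 (B(c) = -26*(-1/17) + 1 = 26/17 + 1 = 43/17)
W = 1/92352 (W = 1/(2*222*(208 + 0)) = 1/(2*222*208) = 1/92352 ≈ 1.0828e-5)
B(123) - W = 43/17 - 1*1/92352 = 43/17 - 1/92352 = 3971119/1569984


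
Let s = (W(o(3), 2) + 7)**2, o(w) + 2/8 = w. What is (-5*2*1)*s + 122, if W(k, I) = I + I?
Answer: -1088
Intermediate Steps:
o(w) = -1/4 + w
W(k, I) = 2*I
s = 121 (s = (2*2 + 7)**2 = (4 + 7)**2 = 11**2 = 121)
(-5*2*1)*s + 122 = (-5*2*1)*121 + 122 = -10*1*121 + 122 = -10*121 + 122 = -1210 + 122 = -1088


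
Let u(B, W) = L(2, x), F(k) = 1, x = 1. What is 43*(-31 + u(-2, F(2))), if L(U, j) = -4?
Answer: -1505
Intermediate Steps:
u(B, W) = -4
43*(-31 + u(-2, F(2))) = 43*(-31 - 4) = 43*(-35) = -1505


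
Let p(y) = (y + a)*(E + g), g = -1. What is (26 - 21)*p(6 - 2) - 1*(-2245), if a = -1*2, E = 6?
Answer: 2295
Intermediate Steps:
a = -2
p(y) = -10 + 5*y (p(y) = (y - 2)*(6 - 1) = (-2 + y)*5 = -10 + 5*y)
(26 - 21)*p(6 - 2) - 1*(-2245) = (26 - 21)*(-10 + 5*(6 - 2)) - 1*(-2245) = 5*(-10 + 5*4) + 2245 = 5*(-10 + 20) + 2245 = 5*10 + 2245 = 50 + 2245 = 2295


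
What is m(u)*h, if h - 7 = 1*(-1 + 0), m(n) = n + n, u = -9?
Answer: -108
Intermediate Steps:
m(n) = 2*n
h = 6 (h = 7 + 1*(-1 + 0) = 7 + 1*(-1) = 7 - 1 = 6)
m(u)*h = (2*(-9))*6 = -18*6 = -108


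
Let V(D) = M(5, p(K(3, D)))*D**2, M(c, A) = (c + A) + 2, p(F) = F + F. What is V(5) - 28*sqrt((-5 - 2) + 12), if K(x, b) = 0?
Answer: 175 - 28*sqrt(5) ≈ 112.39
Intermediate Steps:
p(F) = 2*F
M(c, A) = 2 + A + c (M(c, A) = (A + c) + 2 = 2 + A + c)
V(D) = 7*D**2 (V(D) = (2 + 2*0 + 5)*D**2 = (2 + 0 + 5)*D**2 = 7*D**2)
V(5) - 28*sqrt((-5 - 2) + 12) = 7*5**2 - 28*sqrt((-5 - 2) + 12) = 7*25 - 28*sqrt(-7 + 12) = 175 - 28*sqrt(5)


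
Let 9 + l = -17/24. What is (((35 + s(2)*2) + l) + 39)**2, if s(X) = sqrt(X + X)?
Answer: 2686321/576 ≈ 4663.8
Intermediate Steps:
s(X) = sqrt(2)*sqrt(X) (s(X) = sqrt(2*X) = sqrt(2)*sqrt(X))
l = -233/24 (l = -9 - 17/24 = -233/24 ≈ -9.7083)
(((35 + s(2)*2) + l) + 39)**2 = (((35 + (sqrt(2)*sqrt(2))*2) - 233/24) + 39)**2 = (((35 + 2*2) - 233/24) + 39)**2 = (((35 + 4) - 233/24) + 39)**2 = ((39 - 233/24) + 39)**2 = (703/24 + 39)**2 = (1639/24)**2 = 2686321/576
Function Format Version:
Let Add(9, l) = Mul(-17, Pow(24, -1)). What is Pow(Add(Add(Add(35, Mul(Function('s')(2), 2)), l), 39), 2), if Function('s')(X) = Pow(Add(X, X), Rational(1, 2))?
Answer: Rational(2686321, 576) ≈ 4663.8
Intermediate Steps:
Function('s')(X) = Mul(Pow(2, Rational(1, 2)), Pow(X, Rational(1, 2))) (Function('s')(X) = Pow(Mul(2, X), Rational(1, 2)) = Mul(Pow(2, Rational(1, 2)), Pow(X, Rational(1, 2))))
l = Rational(-233, 24) (l = Add(-9, Mul(-17, Pow(24, -1))) = Add(-9, Mul(-17, Rational(1, 24))) = Add(-9, Rational(-17, 24)) = Rational(-233, 24) ≈ -9.7083)
Pow(Add(Add(Add(35, Mul(Function('s')(2), 2)), l), 39), 2) = Pow(Add(Add(Add(35, Mul(Mul(Pow(2, Rational(1, 2)), Pow(2, Rational(1, 2))), 2)), Rational(-233, 24)), 39), 2) = Pow(Add(Add(Add(35, Mul(2, 2)), Rational(-233, 24)), 39), 2) = Pow(Add(Add(Add(35, 4), Rational(-233, 24)), 39), 2) = Pow(Add(Add(39, Rational(-233, 24)), 39), 2) = Pow(Add(Rational(703, 24), 39), 2) = Pow(Rational(1639, 24), 2) = Rational(2686321, 576)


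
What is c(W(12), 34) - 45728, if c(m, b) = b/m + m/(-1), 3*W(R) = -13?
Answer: -1783529/39 ≈ -45732.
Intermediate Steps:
W(R) = -13/3 (W(R) = (⅓)*(-13) = -13/3)
c(m, b) = -m + b/m (c(m, b) = b/m + m*(-1) = b/m - m = -m + b/m)
c(W(12), 34) - 45728 = (-1*(-13/3) + 34/(-13/3)) - 45728 = (13/3 + 34*(-3/13)) - 45728 = (13/3 - 102/13) - 45728 = -137/39 - 45728 = -1783529/39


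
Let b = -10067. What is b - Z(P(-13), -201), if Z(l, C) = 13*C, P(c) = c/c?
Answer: -7454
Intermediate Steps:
P(c) = 1
b - Z(P(-13), -201) = -10067 - 13*(-201) = -10067 - 1*(-2613) = -10067 + 2613 = -7454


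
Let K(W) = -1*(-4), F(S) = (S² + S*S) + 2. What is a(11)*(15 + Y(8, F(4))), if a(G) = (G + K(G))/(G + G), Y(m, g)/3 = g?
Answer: 1755/22 ≈ 79.773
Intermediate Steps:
F(S) = 2 + 2*S² (F(S) = (S² + S²) + 2 = 2*S² + 2 = 2 + 2*S²)
Y(m, g) = 3*g
K(W) = 4
a(G) = (4 + G)/(2*G) (a(G) = (G + 4)/(G + G) = (4 + G)/((2*G)) = (4 + G)*(1/(2*G)) = (4 + G)/(2*G))
a(11)*(15 + Y(8, F(4))) = ((½)*(4 + 11)/11)*(15 + 3*(2 + 2*4²)) = ((½)*(1/11)*15)*(15 + 3*(2 + 2*16)) = 15*(15 + 3*(2 + 32))/22 = 15*(15 + 3*34)/22 = 15*(15 + 102)/22 = (15/22)*117 = 1755/22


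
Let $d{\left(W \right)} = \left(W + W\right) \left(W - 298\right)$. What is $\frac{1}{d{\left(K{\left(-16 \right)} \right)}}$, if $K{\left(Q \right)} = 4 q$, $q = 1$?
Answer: $- \frac{1}{2352} \approx -0.00042517$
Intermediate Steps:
$K{\left(Q \right)} = 4$ ($K{\left(Q \right)} = 4 \cdot 1 = 4$)
$d{\left(W \right)} = 2 W \left(-298 + W\right)$
$\frac{1}{d{\left(K{\left(-16 \right)} \right)}} = \frac{1}{2 \cdot 4 \left(-298 + 4\right)} = \frac{1}{2 \cdot 4 \left(-294\right)} = \frac{1}{-2352} = - \frac{1}{2352}$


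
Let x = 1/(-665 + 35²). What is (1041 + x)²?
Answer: 339843527521/313600 ≈ 1.0837e+6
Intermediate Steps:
x = 1/560 (x = 1/(-665 + 1225) = 1/560 ≈ 0.0017857)
(1041 + x)² = (1041 + 1/560)² = (582961/560)² = 339843527521/313600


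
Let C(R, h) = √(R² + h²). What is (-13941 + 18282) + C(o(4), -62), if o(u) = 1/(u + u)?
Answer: 4341 + √246017/8 ≈ 4403.0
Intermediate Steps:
o(u) = 1/(2*u)
(-13941 + 18282) + C(o(4), -62) = (-13941 + 18282) + √(((½)/4)² + (-62)²) = 4341 + √(((½)*(¼))² + 3844) = 4341 + √((⅛)² + 3844) = 4341 + √(1/64 + 3844) = 4341 + √(246017/64) = 4341 + √246017/8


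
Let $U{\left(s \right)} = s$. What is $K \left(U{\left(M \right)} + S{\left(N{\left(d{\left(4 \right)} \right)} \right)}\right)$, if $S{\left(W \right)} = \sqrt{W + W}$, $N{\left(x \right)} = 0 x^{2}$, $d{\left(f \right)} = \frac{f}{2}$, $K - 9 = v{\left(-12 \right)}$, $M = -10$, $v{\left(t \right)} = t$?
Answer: $30$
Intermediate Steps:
$K = -3$ ($K = 9 - 12 = -3$)
$d{\left(f \right)} = \frac{f}{2}$ ($d{\left(f \right)} = f \frac{1}{2} = \frac{f}{2}$)
$N{\left(x \right)} = 0$
$S{\left(W \right)} = \sqrt{2} \sqrt{W}$ ($S{\left(W \right)} = \sqrt{2 W} = \sqrt{2} \sqrt{W}$)
$K \left(U{\left(M \right)} + S{\left(N{\left(d{\left(4 \right)} \right)} \right)}\right) = - 3 \left(-10 + \sqrt{2} \sqrt{0}\right) = - 3 \left(-10 + \sqrt{2} \cdot 0\right) = - 3 \left(-10 + 0\right) = \left(-3\right) \left(-10\right) = 30$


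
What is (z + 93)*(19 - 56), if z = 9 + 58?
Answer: -5920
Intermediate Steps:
z = 67
(z + 93)*(19 - 56) = (67 + 93)*(19 - 56) = 160*(-37) = -5920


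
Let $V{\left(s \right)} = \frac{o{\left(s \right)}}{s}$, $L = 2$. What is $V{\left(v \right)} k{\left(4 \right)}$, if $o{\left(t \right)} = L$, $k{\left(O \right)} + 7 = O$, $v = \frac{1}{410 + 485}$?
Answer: $-5370$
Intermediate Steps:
$v = \frac{1}{895} \approx 0.0011173$
$k{\left(O \right)} = -7 + O$
$o{\left(t \right)} = 2$
$V{\left(s \right)} = \frac{2}{s}$
$V{\left(v \right)} k{\left(4 \right)} = 2 \frac{1}{\frac{1}{895}} \left(-7 + 4\right) = 2 \cdot 895 \left(-3\right) = 1790 \left(-3\right) = -5370$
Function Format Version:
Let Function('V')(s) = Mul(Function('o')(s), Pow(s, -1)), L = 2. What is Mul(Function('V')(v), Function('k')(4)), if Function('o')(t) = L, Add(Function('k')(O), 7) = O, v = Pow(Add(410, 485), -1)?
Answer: -5370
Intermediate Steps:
v = Rational(1, 895) (v = Pow(895, -1) = Rational(1, 895) ≈ 0.0011173)
Function('k')(O) = Add(-7, O)
Function('o')(t) = 2
Function('V')(s) = Mul(2, Pow(s, -1))
Mul(Function('V')(v), Function('k')(4)) = Mul(Mul(2, Pow(Rational(1, 895), -1)), Add(-7, 4)) = Mul(Mul(2, 895), -3) = Mul(1790, -3) = -5370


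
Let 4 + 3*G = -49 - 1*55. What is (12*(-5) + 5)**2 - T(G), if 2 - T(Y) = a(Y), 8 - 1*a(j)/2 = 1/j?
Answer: 54703/18 ≈ 3039.1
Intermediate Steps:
G = -36 (G = -4/3 + (-49 - 1*55)/3 = -4/3 + (-49 - 55)/3 = -4/3 + (1/3)*(-104) = -4/3 - 104/3 = -36)
a(j) = 16 - 2/j
T(Y) = -14 + 2/Y (T(Y) = 2 - (16 - 2/Y) = 2 + (-16 + 2/Y) = -14 + 2/Y)
(12*(-5) + 5)**2 - T(G) = (12*(-5) + 5)**2 - (-14 + 2/(-36)) = (-60 + 5)**2 - (-14 + 2*(-1/36)) = (-55)**2 - (-14 - 1/18) = 3025 - 1*(-253/18) = 3025 + 253/18 = 54703/18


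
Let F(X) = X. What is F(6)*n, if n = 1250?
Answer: 7500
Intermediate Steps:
F(6)*n = 6*1250 = 7500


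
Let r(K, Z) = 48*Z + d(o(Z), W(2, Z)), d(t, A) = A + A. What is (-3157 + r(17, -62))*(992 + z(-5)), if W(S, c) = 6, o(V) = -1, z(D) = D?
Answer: -6041427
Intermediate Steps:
d(t, A) = 2*A
r(K, Z) = 12 + 48*Z (r(K, Z) = 48*Z + 2*6 = 48*Z + 12 = 12 + 48*Z)
(-3157 + r(17, -62))*(992 + z(-5)) = (-3157 + (12 + 48*(-62)))*(992 - 5) = (-3157 + (12 - 2976))*987 = (-3157 - 2964)*987 = -6121*987 = -6041427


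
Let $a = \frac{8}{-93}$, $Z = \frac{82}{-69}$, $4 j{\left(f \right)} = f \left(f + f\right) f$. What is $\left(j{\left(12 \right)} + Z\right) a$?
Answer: $- \frac{476272}{6417} \approx -74.22$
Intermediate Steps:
$j{\left(f \right)} = \frac{f^{3}}{2}$ ($j{\left(f \right)} = \frac{f \left(f + f\right) f}{4} = \frac{f 2 f f}{4} = \frac{2 f^{2} f}{4} = \frac{2 f^{3}}{4} = \frac{f^{3}}{2}$)
$Z = - \frac{82}{69}$ ($Z = 82 \left(- \frac{1}{69}\right) = - \frac{82}{69} \approx -1.1884$)
$a = - \frac{8}{93}$ ($a = 8 \left(- \frac{1}{93}\right) = - \frac{8}{93} \approx -0.086022$)
$\left(j{\left(12 \right)} + Z\right) a = \left(\frac{12^{3}}{2} - \frac{82}{69}\right) \left(- \frac{8}{93}\right) = \left(\frac{1}{2} \cdot 1728 - \frac{82}{69}\right) \left(- \frac{8}{93}\right) = \left(864 - \frac{82}{69}\right) \left(- \frac{8}{93}\right) = \frac{59534}{69} \left(- \frac{8}{93}\right) = - \frac{476272}{6417}$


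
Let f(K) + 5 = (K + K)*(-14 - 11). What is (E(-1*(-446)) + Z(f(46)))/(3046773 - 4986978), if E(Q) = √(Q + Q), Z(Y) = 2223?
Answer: -741/646735 - 2*√223/1940205 ≈ -0.0011611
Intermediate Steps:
f(K) = -5 - 50*K (f(K) = -5 + (K + K)*(-14 - 11) = -5 + (2*K)*(-25) = -5 - 50*K)
E(Q) = √2*√Q (E(Q) = √(2*Q) = √2*√Q)
(E(-1*(-446)) + Z(f(46)))/(3046773 - 4986978) = (√2*√(-1*(-446)) + 2223)/(3046773 - 4986978) = (√2*√446 + 2223)/(-1940205) = (2*√223 + 2223)*(-1/1940205) = (2223 + 2*√223)*(-1/1940205) = -741/646735 - 2*√223/1940205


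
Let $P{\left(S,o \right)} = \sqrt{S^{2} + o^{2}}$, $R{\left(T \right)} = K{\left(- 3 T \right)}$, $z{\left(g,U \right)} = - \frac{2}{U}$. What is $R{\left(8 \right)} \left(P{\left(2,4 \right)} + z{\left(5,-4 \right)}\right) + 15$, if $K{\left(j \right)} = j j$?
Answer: $303 + 1152 \sqrt{5} \approx 2878.9$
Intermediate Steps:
$K{\left(j \right)} = j^{2}$
$R{\left(T \right)} = 9 T^{2}$ ($R{\left(T \right)} = \left(- 3 T\right)^{2} = 9 T^{2}$)
$R{\left(8 \right)} \left(P{\left(2,4 \right)} + z{\left(5,-4 \right)}\right) + 15 = 9 \cdot 8^{2} \left(\sqrt{2^{2} + 4^{2}} - \frac{2}{-4}\right) + 15 = 9 \cdot 64 \left(\sqrt{4 + 16} - - \frac{1}{2}\right) + 15 = 576 \left(\sqrt{20} + \frac{1}{2}\right) + 15 = 576 \left(2 \sqrt{5} + \frac{1}{2}\right) + 15 = 576 \left(\frac{1}{2} + 2 \sqrt{5}\right) + 15 = \left(288 + 1152 \sqrt{5}\right) + 15 = 303 + 1152 \sqrt{5}$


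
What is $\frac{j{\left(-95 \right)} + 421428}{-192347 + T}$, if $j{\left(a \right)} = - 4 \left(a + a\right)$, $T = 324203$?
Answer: $\frac{105547}{32964} \approx 3.2019$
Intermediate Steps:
$j{\left(a \right)} = - 8 a$ ($j{\left(a \right)} = - 4 \cdot 2 a = - 8 a$)
$\frac{j{\left(-95 \right)} + 421428}{-192347 + T} = \frac{\left(-8\right) \left(-95\right) + 421428}{-192347 + 324203} = \frac{760 + 421428}{131856} = 422188 \cdot \frac{1}{131856} = \frac{105547}{32964}$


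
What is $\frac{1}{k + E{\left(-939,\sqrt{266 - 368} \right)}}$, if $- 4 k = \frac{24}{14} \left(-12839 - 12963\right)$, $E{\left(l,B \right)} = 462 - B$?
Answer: $\frac{1920}{22118417} + \frac{i \sqrt{102}}{132710502} \approx 8.6805 \cdot 10^{-5} + 7.6102 \cdot 10^{-8} i$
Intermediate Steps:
$k = 11058$ ($k = - \frac{\frac{24}{14} \left(-12839 - 12963\right)}{4} = - \frac{24 \cdot \frac{1}{14} \left(-25802\right)}{4} = - \frac{\frac{12}{7} \left(-25802\right)}{4} = \left(- \frac{1}{4}\right) \left(-44232\right) = 11058$)
$\frac{1}{k + E{\left(-939,\sqrt{266 - 368} \right)}} = \frac{1}{11058 + \left(462 - \sqrt{266 - 368}\right)} = \frac{1}{11058 + \left(462 - \sqrt{-102}\right)} = \frac{1}{11058 + \left(462 - i \sqrt{102}\right)} = \frac{1}{11520 - i \sqrt{102}}$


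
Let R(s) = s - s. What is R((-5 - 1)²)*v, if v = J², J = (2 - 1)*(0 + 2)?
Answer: 0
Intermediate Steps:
R(s) = 0
J = 2 (J = 1*2 = 2)
v = 4 (v = 2² = 4)
R((-5 - 1)²)*v = 0*4 = 0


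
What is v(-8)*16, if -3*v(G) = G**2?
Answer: -1024/3 ≈ -341.33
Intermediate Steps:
v(G) = -G**2/3
v(-8)*16 = -1/3*(-8)**2*16 = -1/3*64*16 = -64/3*16 = -1024/3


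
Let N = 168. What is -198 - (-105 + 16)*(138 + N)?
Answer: 27036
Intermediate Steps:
-198 - (-105 + 16)*(138 + N) = -198 - (-105 + 16)*(138 + 168) = -198 - (-89)*306 = -198 - 1*(-27234) = -198 + 27234 = 27036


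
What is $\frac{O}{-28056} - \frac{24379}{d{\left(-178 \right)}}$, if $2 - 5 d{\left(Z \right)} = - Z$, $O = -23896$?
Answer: $\frac{428011477}{617232} \approx 693.44$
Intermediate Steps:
$d{\left(Z \right)} = \frac{2}{5} + \frac{Z}{5}$ ($d{\left(Z \right)} = \frac{2}{5} - \frac{\left(-1\right) Z}{5} = \frac{2}{5} + \frac{Z}{5}$)
$\frac{O}{-28056} - \frac{24379}{d{\left(-178 \right)}} = - \frac{23896}{-28056} - \frac{24379}{\frac{2}{5} + \frac{1}{5} \left(-178\right)} = \left(-23896\right) \left(- \frac{1}{28056}\right) - \frac{24379}{\frac{2}{5} - \frac{178}{5}} = \frac{2987}{3507} - \frac{24379}{- \frac{176}{5}} = \frac{2987}{3507} - - \frac{121895}{176} = \frac{2987}{3507} + \frac{121895}{176} = \frac{428011477}{617232}$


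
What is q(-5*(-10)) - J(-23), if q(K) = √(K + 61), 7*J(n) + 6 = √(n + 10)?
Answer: 6/7 + √111 - I*√13/7 ≈ 11.393 - 0.51508*I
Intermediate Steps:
J(n) = -6/7 + √(10 + n)/7 (J(n) = -6/7 + √(n + 10)/7 = -6/7 + √(10 + n)/7)
q(K) = √(61 + K)
q(-5*(-10)) - J(-23) = √(61 - 5*(-10)) - (-6/7 + √(10 - 23)/7) = √(61 + 50) - (-6/7 + √(-13)/7) = √111 - (-6/7 + (I*√13)/7) = √111 - (-6/7 + I*√13/7) = √111 + (6/7 - I*√13/7) = 6/7 + √111 - I*√13/7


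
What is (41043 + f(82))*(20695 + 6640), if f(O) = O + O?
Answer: 1126393345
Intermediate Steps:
f(O) = 2*O
(41043 + f(82))*(20695 + 6640) = (41043 + 2*82)*(20695 + 6640) = (41043 + 164)*27335 = 41207*27335 = 1126393345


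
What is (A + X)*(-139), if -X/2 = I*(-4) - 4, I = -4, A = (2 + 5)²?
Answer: -3475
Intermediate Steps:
A = 49 (A = 7² = 49)
X = -24 (X = -2*(-4*(-4) - 4) = -2*(16 - 4) = -2*12 = -24)
(A + X)*(-139) = (49 - 24)*(-139) = 25*(-139) = -3475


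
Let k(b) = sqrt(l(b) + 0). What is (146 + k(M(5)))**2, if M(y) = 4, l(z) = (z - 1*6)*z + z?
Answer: 21312 + 584*I ≈ 21312.0 + 584.0*I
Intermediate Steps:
l(z) = z + z*(-6 + z) (l(z) = (z - 6)*z + z = (-6 + z)*z + z = z*(-6 + z) + z = z + z*(-6 + z))
k(b) = sqrt(b*(-5 + b)) (k(b) = sqrt(b*(-5 + b) + 0) = sqrt(b*(-5 + b)))
(146 + k(M(5)))**2 = (146 + sqrt(4*(-5 + 4)))**2 = (146 + sqrt(4*(-1)))**2 = (146 + sqrt(-4))**2 = (146 + 2*I)**2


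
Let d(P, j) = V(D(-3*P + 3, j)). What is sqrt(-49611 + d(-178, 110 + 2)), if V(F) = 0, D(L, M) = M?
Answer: I*sqrt(49611) ≈ 222.74*I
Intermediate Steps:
d(P, j) = 0
sqrt(-49611 + d(-178, 110 + 2)) = sqrt(-49611 + 0) = sqrt(-49611) = I*sqrt(49611)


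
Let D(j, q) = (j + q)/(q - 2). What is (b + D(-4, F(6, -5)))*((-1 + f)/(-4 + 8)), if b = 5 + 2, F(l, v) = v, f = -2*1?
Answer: -87/14 ≈ -6.2143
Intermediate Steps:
f = -2
b = 7
D(j, q) = (j + q)/(-2 + q)
(b + D(-4, F(6, -5)))*((-1 + f)/(-4 + 8)) = (7 + (-4 - 5)/(-2 - 5))*((-1 - 2)/(-4 + 8)) = (7 - 9/(-7))*(-3/4) = (7 - ⅐*(-9))*(-3*¼) = (7 + 9/7)*(-¾) = (58/7)*(-¾) = -87/14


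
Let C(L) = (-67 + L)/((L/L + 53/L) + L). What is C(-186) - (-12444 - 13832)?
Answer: 82326986/3133 ≈ 26277.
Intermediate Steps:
C(L) = (-67 + L)/(1 + L + 53/L) (C(L) = (-67 + L)/((1 + 53/L) + L) = (-67 + L)/(1 + L + 53/L))
C(-186) - (-12444 - 13832) = -186*(-67 - 186)/(53 - 186 + (-186)**2) - (-12444 - 13832) = -186*(-253)/(53 - 186 + 34596) - 1*(-26276) = -186*(-253)/34463 + 26276 = -186*1/34463*(-253) + 26276 = 4278/3133 + 26276 = 82326986/3133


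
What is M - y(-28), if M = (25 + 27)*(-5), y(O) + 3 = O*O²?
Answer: 21695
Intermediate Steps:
y(O) = -3 + O³ (y(O) = -3 + O*O² = -3 + O³)
M = -260 (M = 52*(-5) = -260)
M - y(-28) = -260 - (-3 + (-28)³) = -260 - (-3 - 21952) = -260 - 1*(-21955) = -260 + 21955 = 21695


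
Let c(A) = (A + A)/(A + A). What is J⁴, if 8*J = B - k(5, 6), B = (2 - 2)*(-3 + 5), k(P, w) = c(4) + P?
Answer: 81/256 ≈ 0.31641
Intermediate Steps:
c(A) = 1 (c(A) = (2*A)/((2*A)) = (2*A)*(1/(2*A)) = 1)
k(P, w) = 1 + P
B = 0 (B = 0*2 = 0)
J = -¾ (J = (0 - (1 + 5))/8 = (0 - 1*6)/8 = (0 - 6)/8 = (⅛)*(-6) = -¾ ≈ -0.75000)
J⁴ = (-¾)⁴ = 81/256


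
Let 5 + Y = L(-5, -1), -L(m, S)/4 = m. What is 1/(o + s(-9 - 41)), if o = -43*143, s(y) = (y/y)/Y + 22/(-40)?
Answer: -60/368969 ≈ -0.00016262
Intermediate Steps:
L(m, S) = -4*m
Y = 15 (Y = -5 - 4*(-5) = -5 + 20 = 15)
s(y) = -29/60 (s(y) = (y/y)/15 + 22/(-40) = 1*(1/15) + 22*(-1/40) = 1/15 - 11/20 = -29/60)
o = -6149
1/(o + s(-9 - 41)) = 1/(-6149 - 29/60) = 1/(-368969/60) = -60/368969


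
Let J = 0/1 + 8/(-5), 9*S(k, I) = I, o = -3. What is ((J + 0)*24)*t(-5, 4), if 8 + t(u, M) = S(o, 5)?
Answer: 4288/15 ≈ 285.87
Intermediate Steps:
S(k, I) = I/9
t(u, M) = -67/9 (t(u, M) = -8 + (1/9)*5 = -8 + 5/9 = -67/9)
J = -8/5 (J = 0*1 + 8*(-1/5) = 0 - 8/5 = -8/5 ≈ -1.6000)
((J + 0)*24)*t(-5, 4) = ((-8/5 + 0)*24)*(-67/9) = -8/5*24*(-67/9) = -192/5*(-67/9) = 4288/15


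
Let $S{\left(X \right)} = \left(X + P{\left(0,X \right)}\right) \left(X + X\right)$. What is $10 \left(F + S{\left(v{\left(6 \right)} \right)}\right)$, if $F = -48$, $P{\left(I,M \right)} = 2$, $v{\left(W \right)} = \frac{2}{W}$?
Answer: $- \frac{4180}{9} \approx -464.44$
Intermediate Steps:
$S{\left(X \right)} = 2 X \left(2 + X\right)$ ($S{\left(X \right)} = \left(X + 2\right) \left(X + X\right) = \left(2 + X\right) 2 X = 2 X \left(2 + X\right)$)
$10 \left(F + S{\left(v{\left(6 \right)} \right)}\right) = 10 \left(-48 + 2 \cdot \frac{2}{6} \left(2 + \frac{2}{6}\right)\right) = 10 \left(-48 + 2 \cdot 2 \cdot \frac{1}{6} \left(2 + 2 \cdot \frac{1}{6}\right)\right) = 10 \left(-48 + 2 \cdot \frac{1}{3} \left(2 + \frac{1}{3}\right)\right) = 10 \left(-48 + 2 \cdot \frac{1}{3} \cdot \frac{7}{3}\right) = 10 \left(-48 + \frac{14}{9}\right) = 10 \left(- \frac{418}{9}\right) = - \frac{4180}{9}$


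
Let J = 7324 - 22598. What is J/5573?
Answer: -15274/5573 ≈ -2.7407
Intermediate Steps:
J = -15274
J/5573 = -15274/5573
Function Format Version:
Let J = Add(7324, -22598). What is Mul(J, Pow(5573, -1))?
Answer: Rational(-15274, 5573) ≈ -2.7407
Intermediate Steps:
J = -15274
Mul(J, Pow(5573, -1)) = Mul(-15274, Pow(5573, -1)) = Mul(-15274, Rational(1, 5573)) = Rational(-15274, 5573)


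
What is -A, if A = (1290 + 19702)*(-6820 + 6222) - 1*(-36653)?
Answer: 12516563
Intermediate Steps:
A = -12516563 (A = 20992*(-598) + 36653 = -12553216 + 36653 = -12516563)
-A = -1*(-12516563) = 12516563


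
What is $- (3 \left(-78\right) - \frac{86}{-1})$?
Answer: $148$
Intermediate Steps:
$- (3 \left(-78\right) - \frac{86}{-1}) = - (-234 - -86) = - (-234 + 86) = \left(-1\right) \left(-148\right) = 148$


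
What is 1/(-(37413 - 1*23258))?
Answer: -1/14155 ≈ -7.0646e-5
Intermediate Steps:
1/(-(37413 - 1*23258)) = 1/(-(37413 - 23258)) = 1/(-1*14155) = 1/(-14155) = -1/14155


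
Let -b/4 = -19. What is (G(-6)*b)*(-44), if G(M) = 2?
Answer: -6688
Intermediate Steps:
b = 76 (b = -4*(-19) = 76)
(G(-6)*b)*(-44) = (2*76)*(-44) = 152*(-44) = -6688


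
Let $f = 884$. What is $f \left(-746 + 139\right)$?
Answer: $-536588$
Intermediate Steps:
$f \left(-746 + 139\right) = 884 \left(-746 + 139\right) = 884 \left(-607\right) = -536588$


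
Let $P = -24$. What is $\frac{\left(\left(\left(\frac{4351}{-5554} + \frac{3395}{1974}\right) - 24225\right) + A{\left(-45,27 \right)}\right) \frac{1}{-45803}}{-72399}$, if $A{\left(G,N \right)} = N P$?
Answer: $- \frac{9738830584}{1298438799135129} \approx -7.5004 \cdot 10^{-6}$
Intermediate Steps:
$A{\left(G,N \right)} = - 24 N$ ($A{\left(G,N \right)} = N \left(-24\right) = - 24 N$)
$\frac{\left(\left(\left(\frac{4351}{-5554} + \frac{3395}{1974}\right) - 24225\right) + A{\left(-45,27 \right)}\right) \frac{1}{-45803}}{-72399} = \frac{\left(\left(\left(\frac{4351}{-5554} + \frac{3395}{1974}\right) - 24225\right) - 648\right) \frac{1}{-45803}}{-72399} = \left(\left(\left(4351 \left(- \frac{1}{5554}\right) + 3395 \cdot \frac{1}{1974}\right) - 24225\right) - 648\right) \left(- \frac{1}{45803}\right) \left(- \frac{1}{72399}\right) = \left(\left(\left(- \frac{4351}{5554} + \frac{485}{282}\right) - 24225\right) - 648\right) \left(- \frac{1}{45803}\right) \left(- \frac{1}{72399}\right) = \left(\left(\frac{366677}{391557} - 24225\right) - 648\right) \left(- \frac{1}{45803}\right) \left(- \frac{1}{72399}\right) = \left(- \frac{9485101648}{391557} - 648\right) \left(- \frac{1}{45803}\right) \left(- \frac{1}{72399}\right) = \left(- \frac{9738830584}{391557}\right) \left(- \frac{1}{45803}\right) \left(- \frac{1}{72399}\right) = \frac{9738830584}{17934485271} \left(- \frac{1}{72399}\right) = - \frac{9738830584}{1298438799135129}$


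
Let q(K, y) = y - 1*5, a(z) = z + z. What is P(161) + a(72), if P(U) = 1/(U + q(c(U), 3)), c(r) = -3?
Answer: 22897/159 ≈ 144.01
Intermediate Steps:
a(z) = 2*z
q(K, y) = -5 + y (q(K, y) = y - 5 = -5 + y)
P(U) = 1/(-2 + U) (P(U) = 1/(U + (-5 + 3)) = 1/(U - 2) = 1/(-2 + U))
P(161) + a(72) = 1/(-2 + 161) + 2*72 = 1/159 + 144 = 22897/159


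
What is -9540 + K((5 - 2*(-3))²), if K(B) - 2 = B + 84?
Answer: -9333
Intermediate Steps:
K(B) = 86 + B (K(B) = 2 + (B + 84) = 2 + (84 + B) = 86 + B)
-9540 + K((5 - 2*(-3))²) = -9540 + (86 + (5 - 2*(-3))²) = -9540 + (86 + (5 + 6)²) = -9540 + (86 + 11²) = -9540 + (86 + 121) = -9540 + 207 = -9333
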